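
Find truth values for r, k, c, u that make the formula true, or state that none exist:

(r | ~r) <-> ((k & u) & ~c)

r = True, k = True, c = False, u = True

  (r | ~r) <-> ((k & u) & ~c) = True
    r | ~r = True
      ~r = False
    (k & u) & ~c = True
      k & u = True
      ~c = True
The formula evaluates to True.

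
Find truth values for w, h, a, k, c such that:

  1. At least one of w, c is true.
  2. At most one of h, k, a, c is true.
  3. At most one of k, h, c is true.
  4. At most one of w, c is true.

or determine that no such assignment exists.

w = False, h = False, a = False, k = False, c = True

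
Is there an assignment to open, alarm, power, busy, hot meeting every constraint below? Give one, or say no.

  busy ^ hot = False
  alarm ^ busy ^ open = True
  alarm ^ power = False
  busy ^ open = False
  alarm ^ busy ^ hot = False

The formula is unsatisfiable.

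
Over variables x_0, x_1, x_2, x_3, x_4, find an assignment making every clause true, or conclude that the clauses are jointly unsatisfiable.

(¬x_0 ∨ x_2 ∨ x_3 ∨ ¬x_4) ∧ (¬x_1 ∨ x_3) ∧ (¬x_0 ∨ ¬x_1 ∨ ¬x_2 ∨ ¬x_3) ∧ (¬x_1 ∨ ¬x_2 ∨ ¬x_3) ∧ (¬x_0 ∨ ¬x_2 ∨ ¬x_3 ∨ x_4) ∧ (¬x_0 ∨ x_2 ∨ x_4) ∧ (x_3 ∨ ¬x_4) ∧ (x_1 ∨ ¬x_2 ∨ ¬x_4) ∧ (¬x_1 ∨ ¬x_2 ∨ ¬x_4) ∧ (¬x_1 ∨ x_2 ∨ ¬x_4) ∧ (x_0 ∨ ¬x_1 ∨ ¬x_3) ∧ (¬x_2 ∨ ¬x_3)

x_0: False, x_1: False, x_2: True, x_3: False, x_4: False

Set x_0 = False.
Set x_1 = False.
Set x_2 = True.
  then (x_1 ∨ ¬x_2 ∨ ¬x_4) forces x_4 = False.
  then (¬x_2 ∨ ¬x_3) forces x_3 = False.
All clauses satisfied.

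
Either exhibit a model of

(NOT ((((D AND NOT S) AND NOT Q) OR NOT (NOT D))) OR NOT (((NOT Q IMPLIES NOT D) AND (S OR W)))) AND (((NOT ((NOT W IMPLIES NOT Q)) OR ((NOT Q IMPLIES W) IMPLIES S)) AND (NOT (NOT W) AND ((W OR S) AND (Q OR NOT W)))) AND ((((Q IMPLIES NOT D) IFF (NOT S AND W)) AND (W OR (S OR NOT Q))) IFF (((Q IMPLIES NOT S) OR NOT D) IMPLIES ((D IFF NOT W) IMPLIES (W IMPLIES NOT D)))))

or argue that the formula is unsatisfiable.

Case W = True: the formula simplifies to (NOT ((((D AND NOT S) AND NOT Q) OR NOT (NOT D))) OR NOT ((NOT Q IMPLIES NOT D))) AND ((S AND Q) AND (((Q IMPLIES NOT D) IFF NOT S) IFF (((Q IMPLIES NOT S) OR NOT D) IMPLIES (NOT D IMPLIES NOT D)))).
  D = True: simplifies to NOT Q AND ((S AND Q) AND (NOT Q IFF NOT S)).
    Q = True: the conjunct NOT Q is False.
    Q = False: the conjunct Q is False.
  D = False: simplifies to (S AND Q) AND NOT S.
    S = True: the conjunct NOT S is False.
    S = False: the conjunct S is False.
Case W = False: the conjunct NOT (NOT W) becomes NOT (NOT False) = False.
Both cases fail — unsatisfiable.

The formula is unsatisfiable.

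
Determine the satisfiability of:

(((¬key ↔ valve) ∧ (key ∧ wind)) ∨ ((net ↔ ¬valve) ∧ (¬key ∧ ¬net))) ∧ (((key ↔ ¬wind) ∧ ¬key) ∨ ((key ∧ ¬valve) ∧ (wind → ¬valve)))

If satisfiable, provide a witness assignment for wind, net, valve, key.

wind=T, net=F, valve=T, key=F

  ((¬key ↔ valve) ∧ (key ∧ wind)) ∨ ((net ↔ ¬valve) ∧ (¬key ∧ ¬net)) = True
    (¬key ↔ valve) ∧ (key ∧ wind) = False
      ¬key ↔ valve = True
        ¬key = True
      key ∧ wind = False
    (net ↔ ¬valve) ∧ (¬key ∧ ¬net) = True
      net ↔ ¬valve = True
        ¬valve = False
      ¬key ∧ ¬net = True
        ¬key = True
        ¬net = True
  ((key ↔ ¬wind) ∧ ¬key) ∨ ((key ∧ ¬valve) ∧ (wind → ¬valve)) = True
    (key ↔ ¬wind) ∧ ¬key = True
      key ↔ ¬wind = True
        ¬wind = False
      ¬key = True
    (key ∧ ¬valve) ∧ (wind → ¬valve) = False
      key ∧ ¬valve = False
        ¬valve = False
      wind → ¬valve = False
        ¬valve = False
Both conjuncts True, so the formula holds.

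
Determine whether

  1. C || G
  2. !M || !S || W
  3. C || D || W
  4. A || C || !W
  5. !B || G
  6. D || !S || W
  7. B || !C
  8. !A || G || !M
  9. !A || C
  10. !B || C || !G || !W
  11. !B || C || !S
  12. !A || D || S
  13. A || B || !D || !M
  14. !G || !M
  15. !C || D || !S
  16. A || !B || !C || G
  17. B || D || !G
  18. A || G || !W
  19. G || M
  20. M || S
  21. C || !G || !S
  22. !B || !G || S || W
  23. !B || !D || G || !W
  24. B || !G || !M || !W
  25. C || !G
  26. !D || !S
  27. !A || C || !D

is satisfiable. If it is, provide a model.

Case C = True:
  (B || !C) forces B = True.
  (!B || G) forces G = True.
  (!G || !M) forces M = False.
  (M || S) forces S = True.
  (!C || D || !S) forces D = True.
  Clause (!D || !S) is falsified — contradiction.
Case C = False:
  (C || G) forces G = True.
  Clause (C || !G) is falsified — contradiction.
Both cases fail, so the formula is unsatisfiable.

No satisfying assignment exists.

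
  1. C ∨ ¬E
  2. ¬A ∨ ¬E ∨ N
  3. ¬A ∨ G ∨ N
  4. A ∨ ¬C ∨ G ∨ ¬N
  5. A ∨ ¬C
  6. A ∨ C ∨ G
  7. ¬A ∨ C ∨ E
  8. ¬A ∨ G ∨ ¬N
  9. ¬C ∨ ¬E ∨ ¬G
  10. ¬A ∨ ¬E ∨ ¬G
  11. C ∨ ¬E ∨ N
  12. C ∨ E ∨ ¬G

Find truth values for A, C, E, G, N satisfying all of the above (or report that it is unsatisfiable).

A=T, C=T, E=F, G=T, N=F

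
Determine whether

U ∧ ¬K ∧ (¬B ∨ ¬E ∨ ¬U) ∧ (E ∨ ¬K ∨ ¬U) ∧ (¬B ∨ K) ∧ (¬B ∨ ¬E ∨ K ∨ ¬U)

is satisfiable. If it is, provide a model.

U=T; K=F; E=T; B=F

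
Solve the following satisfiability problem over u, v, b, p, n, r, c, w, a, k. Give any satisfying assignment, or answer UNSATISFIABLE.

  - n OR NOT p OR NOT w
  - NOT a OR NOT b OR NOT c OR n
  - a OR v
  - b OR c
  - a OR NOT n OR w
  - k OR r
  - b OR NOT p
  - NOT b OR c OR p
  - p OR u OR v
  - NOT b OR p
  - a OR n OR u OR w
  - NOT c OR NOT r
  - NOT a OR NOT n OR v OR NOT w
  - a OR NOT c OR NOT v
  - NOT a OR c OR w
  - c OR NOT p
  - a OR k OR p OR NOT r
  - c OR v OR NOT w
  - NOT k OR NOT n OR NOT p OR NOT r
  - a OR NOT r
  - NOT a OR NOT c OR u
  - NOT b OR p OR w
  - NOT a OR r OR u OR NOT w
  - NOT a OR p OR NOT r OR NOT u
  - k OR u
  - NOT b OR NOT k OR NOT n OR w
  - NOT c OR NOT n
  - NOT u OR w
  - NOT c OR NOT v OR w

Set u = True.
  then (NOT u OR w) forces w = True.
Set v = True.
Set b = False.
  then (b OR c) forces c = True.
  then (b OR NOT p) forces p = False.
  then (NOT c OR NOT r) forces r = False.
  then (a OR NOT c OR NOT v) forces a = True.
  then (NOT c OR NOT n) forces n = False.
  then (k OR r) forces k = True.
All clauses satisfied.

u=T; v=T; b=F; p=F; n=F; r=F; c=T; w=T; a=T; k=T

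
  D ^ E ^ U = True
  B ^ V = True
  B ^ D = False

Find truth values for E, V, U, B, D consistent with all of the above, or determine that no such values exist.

E: True, V: False, U: True, B: True, D: True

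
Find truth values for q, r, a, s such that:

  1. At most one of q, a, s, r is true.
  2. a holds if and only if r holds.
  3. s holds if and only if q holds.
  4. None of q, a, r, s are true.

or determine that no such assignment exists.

q=F, r=F, a=F, s=F

  (1) {q, a, s, r}: 0 true — at most one ✓
  (2) a=F, r=F — same ✓
  (3) s=F, q=F — same ✓
  (4) {q, a, r, s}: 0 true — none ✓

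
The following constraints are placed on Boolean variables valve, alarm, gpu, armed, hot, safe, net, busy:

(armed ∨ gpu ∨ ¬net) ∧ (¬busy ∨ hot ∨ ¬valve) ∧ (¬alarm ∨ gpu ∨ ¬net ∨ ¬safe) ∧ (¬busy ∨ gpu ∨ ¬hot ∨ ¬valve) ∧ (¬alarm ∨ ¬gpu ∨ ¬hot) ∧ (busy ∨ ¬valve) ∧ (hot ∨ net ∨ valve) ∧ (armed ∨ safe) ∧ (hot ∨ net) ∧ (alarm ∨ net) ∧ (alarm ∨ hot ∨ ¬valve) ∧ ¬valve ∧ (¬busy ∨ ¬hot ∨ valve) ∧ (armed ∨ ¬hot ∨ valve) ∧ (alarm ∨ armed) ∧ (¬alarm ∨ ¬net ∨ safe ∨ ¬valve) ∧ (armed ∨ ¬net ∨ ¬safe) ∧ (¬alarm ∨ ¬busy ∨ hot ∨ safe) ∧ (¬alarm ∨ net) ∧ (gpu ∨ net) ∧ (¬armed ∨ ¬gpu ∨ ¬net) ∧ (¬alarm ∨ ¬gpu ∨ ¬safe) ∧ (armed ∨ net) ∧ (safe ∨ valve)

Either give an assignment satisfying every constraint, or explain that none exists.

valve = False; alarm = False; gpu = False; armed = True; hot = False; safe = True; net = True; busy = True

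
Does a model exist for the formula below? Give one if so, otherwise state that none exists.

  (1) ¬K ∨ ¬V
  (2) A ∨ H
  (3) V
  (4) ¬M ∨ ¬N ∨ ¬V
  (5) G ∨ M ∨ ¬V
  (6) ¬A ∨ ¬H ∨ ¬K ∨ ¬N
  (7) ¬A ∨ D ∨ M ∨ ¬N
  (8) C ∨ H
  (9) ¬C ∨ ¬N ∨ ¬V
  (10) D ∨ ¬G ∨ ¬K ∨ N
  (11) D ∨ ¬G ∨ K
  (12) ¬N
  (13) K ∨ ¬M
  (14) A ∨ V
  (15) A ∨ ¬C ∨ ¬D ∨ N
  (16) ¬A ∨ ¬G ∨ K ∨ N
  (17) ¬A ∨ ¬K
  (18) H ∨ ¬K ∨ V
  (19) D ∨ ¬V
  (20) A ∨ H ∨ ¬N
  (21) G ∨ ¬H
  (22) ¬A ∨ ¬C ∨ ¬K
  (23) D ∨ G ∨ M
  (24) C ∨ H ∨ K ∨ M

Unit clause (V) forces V = True.
Unit clause (¬N) forces N = False.
In (D ∨ ¬V) only D is left, so D = True.
In (¬K ∨ ¬V) only ¬K is left, so K = False.
In (K ∨ ¬M) only ¬M is left, so M = False.
In (G ∨ M ∨ ¬V) only G is left, so G = True.
In (¬A ∨ ¬G ∨ K ∨ N) only ¬A is left, so A = False.
In (A ∨ H) only H is left, so H = True.
In (A ∨ ¬C ∨ ¬D ∨ N) only ¬C is left, so C = False.
All clauses satisfied.

K: False; G: True; M: False; A: False; D: True; N: False; H: True; V: True; C: False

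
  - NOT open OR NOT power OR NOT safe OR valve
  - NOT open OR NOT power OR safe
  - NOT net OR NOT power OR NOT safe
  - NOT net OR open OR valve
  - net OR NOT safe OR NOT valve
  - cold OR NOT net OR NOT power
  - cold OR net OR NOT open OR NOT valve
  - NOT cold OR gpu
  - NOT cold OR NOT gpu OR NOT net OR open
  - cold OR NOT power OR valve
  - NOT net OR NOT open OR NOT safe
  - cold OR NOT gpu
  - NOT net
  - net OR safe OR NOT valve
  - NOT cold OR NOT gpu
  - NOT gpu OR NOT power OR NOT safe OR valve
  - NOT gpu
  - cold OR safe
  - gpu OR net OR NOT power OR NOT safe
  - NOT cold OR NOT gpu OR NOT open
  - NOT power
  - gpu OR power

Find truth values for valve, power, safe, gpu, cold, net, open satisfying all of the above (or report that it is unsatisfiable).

Case power = True:
  Clause (NOT power) is falsified — contradiction.
Case power = False:
  (NOT net) forces net = False.
  (NOT gpu) forces gpu = False.
  Clause (gpu OR power) is falsified — contradiction.
Both cases fail, so the formula is unsatisfiable.

The formula is unsatisfiable.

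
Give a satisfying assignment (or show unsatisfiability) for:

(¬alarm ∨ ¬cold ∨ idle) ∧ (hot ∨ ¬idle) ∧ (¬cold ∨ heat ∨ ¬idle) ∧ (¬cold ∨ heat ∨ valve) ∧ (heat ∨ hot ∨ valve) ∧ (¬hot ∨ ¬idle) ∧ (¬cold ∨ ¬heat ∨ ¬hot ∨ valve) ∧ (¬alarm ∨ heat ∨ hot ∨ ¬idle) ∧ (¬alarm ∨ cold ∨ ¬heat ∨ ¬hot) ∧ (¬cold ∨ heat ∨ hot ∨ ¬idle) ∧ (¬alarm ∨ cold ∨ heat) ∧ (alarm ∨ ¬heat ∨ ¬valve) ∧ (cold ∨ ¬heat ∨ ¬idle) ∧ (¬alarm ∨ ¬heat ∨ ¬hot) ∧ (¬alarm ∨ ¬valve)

cold=F, heat=T, idle=F, hot=T, alarm=F, valve=F

Set cold = False.
Set heat = True.
  then (cold ∨ ¬heat ∨ ¬idle) forces idle = False.
Set hot = True.
  then (¬alarm ∨ cold ∨ ¬heat ∨ ¬hot) forces alarm = False.
  then (alarm ∨ ¬heat ∨ ¬valve) forces valve = False.
All clauses satisfied.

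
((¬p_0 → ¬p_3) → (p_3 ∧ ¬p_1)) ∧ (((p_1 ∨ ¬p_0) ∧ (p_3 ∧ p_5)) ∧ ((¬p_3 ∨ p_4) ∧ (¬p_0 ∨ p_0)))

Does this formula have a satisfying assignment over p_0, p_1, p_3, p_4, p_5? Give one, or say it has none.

p_0 = False, p_1 = True, p_3 = True, p_4 = True, p_5 = True

  (¬p_0 → ¬p_3) → (p_3 ∧ ¬p_1) = True
    ¬p_0 → ¬p_3 = False
      ¬p_0 = True
      ¬p_3 = False
    p_3 ∧ ¬p_1 = False
      ¬p_1 = False
  ((p_1 ∨ ¬p_0) ∧ (p_3 ∧ p_5)) ∧ ((¬p_3 ∨ p_4) ∧ (¬p_0 ∨ p_0)) = True
    (p_1 ∨ ¬p_0) ∧ (p_3 ∧ p_5) = True
      p_1 ∨ ¬p_0 = True
        ¬p_0 = True
      p_3 ∧ p_5 = True
    (¬p_3 ∨ p_4) ∧ (¬p_0 ∨ p_0) = True
      ¬p_3 ∨ p_4 = True
        ¬p_3 = False
      ¬p_0 ∨ p_0 = True
        ¬p_0 = True
Both conjuncts True, so the formula holds.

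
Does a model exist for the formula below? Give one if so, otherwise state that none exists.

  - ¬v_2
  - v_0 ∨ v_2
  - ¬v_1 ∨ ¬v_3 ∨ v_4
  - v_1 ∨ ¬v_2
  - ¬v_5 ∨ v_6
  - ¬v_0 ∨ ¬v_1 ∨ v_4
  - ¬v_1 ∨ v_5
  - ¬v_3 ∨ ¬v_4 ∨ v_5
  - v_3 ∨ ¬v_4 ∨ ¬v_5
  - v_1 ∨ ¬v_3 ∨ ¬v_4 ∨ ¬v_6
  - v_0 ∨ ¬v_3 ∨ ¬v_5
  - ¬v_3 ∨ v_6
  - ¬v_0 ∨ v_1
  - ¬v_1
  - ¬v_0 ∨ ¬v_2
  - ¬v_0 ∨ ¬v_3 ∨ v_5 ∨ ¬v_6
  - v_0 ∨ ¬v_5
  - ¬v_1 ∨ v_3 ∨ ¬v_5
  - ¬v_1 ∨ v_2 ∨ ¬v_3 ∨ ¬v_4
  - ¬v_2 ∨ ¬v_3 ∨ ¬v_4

Case v_1 = True:
  Clause (¬v_1) is falsified — contradiction.
Case v_1 = False:
  (¬v_2) forces v_2 = False.
  (v_0 ∨ v_2) forces v_0 = True.
  Clause (¬v_0 ∨ v_1) is falsified — contradiction.
Both cases fail, so the formula is unsatisfiable.

UNSATISFIABLE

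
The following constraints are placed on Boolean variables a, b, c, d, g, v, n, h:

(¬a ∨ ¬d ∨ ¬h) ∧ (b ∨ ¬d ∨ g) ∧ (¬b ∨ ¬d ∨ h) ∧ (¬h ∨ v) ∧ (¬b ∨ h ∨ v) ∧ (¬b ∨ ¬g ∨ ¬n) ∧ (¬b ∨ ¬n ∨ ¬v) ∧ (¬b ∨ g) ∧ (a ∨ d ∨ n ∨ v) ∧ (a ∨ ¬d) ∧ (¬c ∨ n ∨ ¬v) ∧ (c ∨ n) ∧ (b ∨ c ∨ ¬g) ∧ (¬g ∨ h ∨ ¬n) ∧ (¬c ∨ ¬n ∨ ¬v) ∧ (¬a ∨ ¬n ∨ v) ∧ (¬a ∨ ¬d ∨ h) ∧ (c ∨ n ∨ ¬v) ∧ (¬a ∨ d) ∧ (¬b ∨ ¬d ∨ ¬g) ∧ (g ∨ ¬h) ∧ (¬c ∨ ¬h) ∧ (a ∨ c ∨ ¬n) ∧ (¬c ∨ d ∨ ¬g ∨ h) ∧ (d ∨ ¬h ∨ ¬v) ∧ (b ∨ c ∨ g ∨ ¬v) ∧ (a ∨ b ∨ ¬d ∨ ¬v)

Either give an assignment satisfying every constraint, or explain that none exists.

a=F; b=F; c=T; d=F; g=F; v=F; n=T; h=F

Set a = False.
  then (a ∨ ¬d) forces d = False.
Set b = False.
Try c = False:
  (c ∨ n) forces n = True.
  clause (a ∨ c ∨ ¬n) is falsified — backtrack.
So c = True.
  then (¬c ∨ ¬h) forces h = False.
  then (¬c ∨ d ∨ ¬g ∨ h) forces g = False.
Set v = False.
  then (a ∨ d ∨ n ∨ v) forces n = True.
All clauses satisfied.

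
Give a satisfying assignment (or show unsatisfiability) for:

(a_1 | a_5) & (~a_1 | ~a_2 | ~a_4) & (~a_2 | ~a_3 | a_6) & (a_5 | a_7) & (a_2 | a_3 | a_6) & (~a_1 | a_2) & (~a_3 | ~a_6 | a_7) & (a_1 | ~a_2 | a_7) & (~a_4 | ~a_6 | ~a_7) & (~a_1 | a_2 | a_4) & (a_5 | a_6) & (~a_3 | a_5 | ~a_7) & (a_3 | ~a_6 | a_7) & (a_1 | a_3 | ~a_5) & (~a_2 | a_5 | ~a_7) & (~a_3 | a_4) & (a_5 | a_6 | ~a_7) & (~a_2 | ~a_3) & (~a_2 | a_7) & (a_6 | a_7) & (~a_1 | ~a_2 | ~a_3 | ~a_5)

Set a_1 = True.
  then (~a_1 | a_2) forces a_2 = True.
  then (~a_2 | ~a_3) forces a_3 = False.
  then (~a_2 | a_7) forces a_7 = True.
  then (~a_1 | ~a_2 | ~a_4) forces a_4 = False.
  then (~a_2 | a_5 | ~a_7) forces a_5 = True.
Set a_6 = True.
All clauses satisfied.

a_1=T, a_2=T, a_3=F, a_4=F, a_5=T, a_6=T, a_7=T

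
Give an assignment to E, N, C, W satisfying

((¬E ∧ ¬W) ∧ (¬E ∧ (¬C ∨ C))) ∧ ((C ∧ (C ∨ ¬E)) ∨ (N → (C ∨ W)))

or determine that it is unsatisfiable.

E: False, N: False, C: True, W: False

  (¬E ∧ ¬W) ∧ (¬E ∧ (¬C ∨ C)) = True
    ¬E ∧ ¬W = True
      ¬E = True
      ¬W = True
    ¬E ∧ (¬C ∨ C) = True
      ¬E = True
      ¬C ∨ C = True
        ¬C = False
  (C ∧ (C ∨ ¬E)) ∨ (N → (C ∨ W)) = True
    C ∧ (C ∨ ¬E) = True
      C ∨ ¬E = True
        ¬E = True
    N → (C ∨ W) = True
      C ∨ W = True
Both conjuncts True, so the formula holds.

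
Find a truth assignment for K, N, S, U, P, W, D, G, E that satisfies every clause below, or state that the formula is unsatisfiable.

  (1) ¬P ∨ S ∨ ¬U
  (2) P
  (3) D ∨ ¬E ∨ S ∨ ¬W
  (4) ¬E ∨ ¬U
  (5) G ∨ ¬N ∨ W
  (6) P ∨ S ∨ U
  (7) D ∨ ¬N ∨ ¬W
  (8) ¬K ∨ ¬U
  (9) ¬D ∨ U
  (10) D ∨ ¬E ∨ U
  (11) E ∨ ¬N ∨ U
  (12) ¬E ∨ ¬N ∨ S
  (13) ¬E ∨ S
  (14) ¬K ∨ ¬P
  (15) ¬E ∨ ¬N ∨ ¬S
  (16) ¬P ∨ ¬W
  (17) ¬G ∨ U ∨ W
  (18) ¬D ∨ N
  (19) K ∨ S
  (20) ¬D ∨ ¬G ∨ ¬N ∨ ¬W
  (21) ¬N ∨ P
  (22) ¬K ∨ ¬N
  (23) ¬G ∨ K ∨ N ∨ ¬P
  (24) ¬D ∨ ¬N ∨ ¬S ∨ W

K: False, N: False, S: True, U: False, P: True, W: False, D: False, G: False, E: False

Unit clause (P) forces P = True.
In (¬K ∨ ¬P) only ¬K is left, so K = False.
In (¬P ∨ ¬W) only ¬W is left, so W = False.
In (K ∨ S) only S is left, so S = True.
Set N = False.
  then (¬D ∨ N) forces D = False.
  then (¬G ∨ K ∨ N ∨ ¬P) forces G = False.
Set U = False.
  then (D ∨ ¬E ∨ U) forces E = False.
All clauses satisfied.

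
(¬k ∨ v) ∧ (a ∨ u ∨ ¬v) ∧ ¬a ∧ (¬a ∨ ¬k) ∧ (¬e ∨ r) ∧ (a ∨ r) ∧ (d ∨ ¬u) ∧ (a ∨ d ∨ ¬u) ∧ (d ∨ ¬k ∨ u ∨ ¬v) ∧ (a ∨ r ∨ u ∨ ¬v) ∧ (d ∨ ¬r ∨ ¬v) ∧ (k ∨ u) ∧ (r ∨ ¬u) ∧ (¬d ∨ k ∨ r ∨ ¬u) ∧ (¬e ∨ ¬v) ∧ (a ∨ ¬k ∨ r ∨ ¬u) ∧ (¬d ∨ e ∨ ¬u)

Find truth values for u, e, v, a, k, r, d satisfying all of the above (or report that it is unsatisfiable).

Unit clause (¬a) forces a = False.
In (a ∨ r) only r is left, so r = True.
Set u = True.
  then (d ∨ ¬u) forces d = True.
  then (¬d ∨ e ∨ ¬u) forces e = True.
  then (¬e ∨ ¬v) forces v = False.
  then (¬k ∨ v) forces k = False.
All clauses satisfied.

u=T; e=T; v=F; a=F; k=F; r=T; d=T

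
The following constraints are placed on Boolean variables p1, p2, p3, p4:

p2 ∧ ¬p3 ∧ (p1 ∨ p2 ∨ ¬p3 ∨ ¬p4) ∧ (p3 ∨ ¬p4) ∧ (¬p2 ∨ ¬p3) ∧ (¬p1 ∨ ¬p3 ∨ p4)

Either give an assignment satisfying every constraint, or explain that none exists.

p1 = False, p2 = True, p3 = False, p4 = False

Unit clause (p2) forces p2 = True.
Unit clause (¬p3) forces p3 = False.
In (p3 ∨ ¬p4) only ¬p4 is left, so p4 = False.
Set p1 = False.
Check each clause:
  (p2): p2 holds.
  (¬p3): ¬p3 holds.
  (p1 ∨ p2 ∨ ¬p3 ∨ ¬p4): p2 holds.
  (p3 ∨ ¬p4): ¬p4 holds.
  (¬p2 ∨ ¬p3): ¬p3 holds.
  (¬p1 ∨ ¬p3 ∨ p4): ¬p1 holds.
All clauses satisfied.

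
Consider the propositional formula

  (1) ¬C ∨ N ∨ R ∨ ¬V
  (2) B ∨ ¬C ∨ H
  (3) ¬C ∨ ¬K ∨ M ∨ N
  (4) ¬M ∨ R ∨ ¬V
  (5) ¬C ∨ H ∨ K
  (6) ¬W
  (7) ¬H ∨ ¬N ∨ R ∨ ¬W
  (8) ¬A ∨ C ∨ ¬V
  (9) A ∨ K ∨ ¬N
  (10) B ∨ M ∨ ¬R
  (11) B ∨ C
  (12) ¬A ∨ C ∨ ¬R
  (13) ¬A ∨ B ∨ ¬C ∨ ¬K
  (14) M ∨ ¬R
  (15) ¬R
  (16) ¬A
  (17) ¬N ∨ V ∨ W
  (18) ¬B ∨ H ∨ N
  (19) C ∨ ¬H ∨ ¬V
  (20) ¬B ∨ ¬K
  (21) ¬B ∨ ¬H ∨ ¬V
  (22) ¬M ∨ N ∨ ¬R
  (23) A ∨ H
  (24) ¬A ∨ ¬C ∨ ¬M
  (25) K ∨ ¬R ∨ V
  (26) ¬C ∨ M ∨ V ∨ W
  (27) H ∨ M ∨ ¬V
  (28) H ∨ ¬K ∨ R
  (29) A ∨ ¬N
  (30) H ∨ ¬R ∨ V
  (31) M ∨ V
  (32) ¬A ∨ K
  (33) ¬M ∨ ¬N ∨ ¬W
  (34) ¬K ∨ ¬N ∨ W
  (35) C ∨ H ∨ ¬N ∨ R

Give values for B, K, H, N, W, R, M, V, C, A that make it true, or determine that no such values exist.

Unit clause (¬W) forces W = False.
Unit clause (¬R) forces R = False.
Unit clause (¬A) forces A = False.
In (A ∨ H) only H is left, so H = True.
In (A ∨ ¬N) only ¬N is left, so N = False.
Set B = True.
  then (¬B ∨ ¬K) forces K = False.
  then (¬B ∨ ¬H ∨ ¬V) forces V = False.
  then (M ∨ V) forces M = True.
Set C = True.
All clauses satisfied.

B=T, K=F, H=T, N=F, W=F, R=F, M=T, V=F, C=T, A=F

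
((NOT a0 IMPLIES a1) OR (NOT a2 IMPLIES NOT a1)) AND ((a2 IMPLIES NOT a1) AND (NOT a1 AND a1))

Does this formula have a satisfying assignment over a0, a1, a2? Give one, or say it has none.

No satisfying assignment exists.

Case a1 = True: the conjunct NOT a1 is False.
Case a1 = False: the conjunct a1 is False.
Both cases fail — unsatisfiable.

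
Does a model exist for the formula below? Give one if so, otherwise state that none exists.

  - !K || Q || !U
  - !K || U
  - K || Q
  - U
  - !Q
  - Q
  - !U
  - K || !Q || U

Case Q = True:
  Clause (!Q) is falsified — contradiction.
Case Q = False:
  Clause (Q) is falsified — contradiction.
Both cases fail, so the formula is unsatisfiable.

Unsatisfiable — no assignment works.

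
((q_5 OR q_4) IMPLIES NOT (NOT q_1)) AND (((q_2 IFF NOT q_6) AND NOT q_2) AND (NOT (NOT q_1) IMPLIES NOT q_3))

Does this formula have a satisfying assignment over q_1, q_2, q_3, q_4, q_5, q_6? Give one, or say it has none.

q_1 = True, q_2 = False, q_3 = False, q_4 = True, q_5 = False, q_6 = True

  (q_5 OR q_4) IMPLIES NOT (NOT q_1) = True
    q_5 OR q_4 = True
    NOT (NOT q_1) = True
      NOT q_1 = False
  ((q_2 IFF NOT q_6) AND NOT q_2) AND (NOT (NOT q_1) IMPLIES NOT q_3) = True
    (q_2 IFF NOT q_6) AND NOT q_2 = True
      q_2 IFF NOT q_6 = True
        NOT q_6 = False
      NOT q_2 = True
    NOT (NOT q_1) IMPLIES NOT q_3 = True
      NOT (NOT q_1) = True
        NOT q_1 = False
      NOT q_3 = True
Both conjuncts True, so the formula holds.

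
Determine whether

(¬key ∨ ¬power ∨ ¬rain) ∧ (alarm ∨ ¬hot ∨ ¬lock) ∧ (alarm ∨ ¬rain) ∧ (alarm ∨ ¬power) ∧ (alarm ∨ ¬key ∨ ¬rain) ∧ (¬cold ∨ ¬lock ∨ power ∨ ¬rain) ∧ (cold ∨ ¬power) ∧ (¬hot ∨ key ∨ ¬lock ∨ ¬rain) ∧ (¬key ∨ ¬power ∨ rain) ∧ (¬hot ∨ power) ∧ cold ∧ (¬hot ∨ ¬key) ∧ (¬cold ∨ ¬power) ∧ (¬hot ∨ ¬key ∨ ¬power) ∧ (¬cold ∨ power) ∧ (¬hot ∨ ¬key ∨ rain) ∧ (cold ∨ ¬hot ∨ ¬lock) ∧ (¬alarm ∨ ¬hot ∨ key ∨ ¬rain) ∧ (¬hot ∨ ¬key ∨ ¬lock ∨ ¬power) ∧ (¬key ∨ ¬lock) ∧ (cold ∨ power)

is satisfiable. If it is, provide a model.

The formula is unsatisfiable.

Case cold = True:
  (¬cold ∨ ¬power) forces power = False.
  Clause (¬cold ∨ power) is falsified — contradiction.
Case cold = False:
  Clause (cold) is falsified — contradiction.
Both cases fail, so the formula is unsatisfiable.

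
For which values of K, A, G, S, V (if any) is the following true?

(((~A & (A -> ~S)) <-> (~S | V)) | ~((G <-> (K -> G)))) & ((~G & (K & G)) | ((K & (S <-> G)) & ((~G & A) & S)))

Unsatisfiable

The conjunct (~G & (K & G)) | ((K & (S <-> G)) & ((~G & A) & S)) is unsatisfiable on its own:
  G = True: this becomes (False & K) | ((K & S) & False) = False.
  G = False: simplifies to (K & ~S) & (A & S).
    S = True: the conjunct ~S is False.
    S = False: the conjunct S is False.
So the whole conjunction is unsatisfiable.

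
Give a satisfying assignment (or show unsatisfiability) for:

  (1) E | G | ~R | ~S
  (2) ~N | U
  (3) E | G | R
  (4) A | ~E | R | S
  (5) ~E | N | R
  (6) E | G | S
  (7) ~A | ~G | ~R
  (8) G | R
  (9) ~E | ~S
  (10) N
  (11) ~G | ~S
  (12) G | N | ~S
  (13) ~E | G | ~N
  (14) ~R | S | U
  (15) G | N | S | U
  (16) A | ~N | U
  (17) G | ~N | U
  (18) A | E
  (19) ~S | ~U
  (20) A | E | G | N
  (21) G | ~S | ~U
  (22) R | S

N: True; E: True; R: True; S: False; A: False; G: True; U: True

Unit clause (N) forces N = True.
In (~N | U) only U is left, so U = True.
In (~S | ~U) only ~S is left, so S = False.
In (R | S) only R is left, so R = True.
Try E = False:
  (E | G | S) forces G = True.
  (~A | ~G | ~R) forces A = False.
  clause (A | E) is falsified — backtrack.
So E = True.
  then (~E | G | ~N) forces G = True.
  then (~A | ~G | ~R) forces A = False.
All clauses satisfied.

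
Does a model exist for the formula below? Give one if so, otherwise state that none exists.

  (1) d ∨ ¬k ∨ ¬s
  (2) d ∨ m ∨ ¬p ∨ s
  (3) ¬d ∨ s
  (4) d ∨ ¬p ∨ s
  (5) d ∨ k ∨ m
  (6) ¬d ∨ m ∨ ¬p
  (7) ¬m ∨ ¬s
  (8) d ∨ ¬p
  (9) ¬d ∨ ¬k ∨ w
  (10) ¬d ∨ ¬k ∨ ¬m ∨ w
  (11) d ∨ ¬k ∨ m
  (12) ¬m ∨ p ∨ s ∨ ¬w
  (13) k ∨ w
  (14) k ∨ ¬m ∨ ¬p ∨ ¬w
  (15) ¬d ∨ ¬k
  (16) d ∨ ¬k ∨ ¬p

k=T; w=F; p=F; s=F; d=F; m=T

Set k = True.
  then (¬d ∨ ¬k) forces d = False.
  then (d ∨ ¬k ∨ ¬p) forces p = False.
  then (d ∨ ¬k ∨ ¬s) forces s = False.
  then (d ∨ ¬k ∨ m) forces m = True.
  then (¬m ∨ p ∨ s ∨ ¬w) forces w = False.
All clauses satisfied.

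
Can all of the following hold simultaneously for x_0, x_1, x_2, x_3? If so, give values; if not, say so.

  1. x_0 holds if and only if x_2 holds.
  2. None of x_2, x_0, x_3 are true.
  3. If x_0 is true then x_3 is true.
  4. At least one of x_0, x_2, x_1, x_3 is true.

x_0 = False, x_1 = True, x_2 = False, x_3 = False

  (1) x_0=F, x_2=F — same ✓
  (2) {x_2, x_0, x_3}: 0 true — none ✓
  (3) x_0=F ⇒ x_3: vacuous ✓
  (4) {x_0, x_2, x_1, x_3}: 1 true — at least one ✓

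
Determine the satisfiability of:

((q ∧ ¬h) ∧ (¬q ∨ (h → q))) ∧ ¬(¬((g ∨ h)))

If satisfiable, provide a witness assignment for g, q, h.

g = True, q = True, h = False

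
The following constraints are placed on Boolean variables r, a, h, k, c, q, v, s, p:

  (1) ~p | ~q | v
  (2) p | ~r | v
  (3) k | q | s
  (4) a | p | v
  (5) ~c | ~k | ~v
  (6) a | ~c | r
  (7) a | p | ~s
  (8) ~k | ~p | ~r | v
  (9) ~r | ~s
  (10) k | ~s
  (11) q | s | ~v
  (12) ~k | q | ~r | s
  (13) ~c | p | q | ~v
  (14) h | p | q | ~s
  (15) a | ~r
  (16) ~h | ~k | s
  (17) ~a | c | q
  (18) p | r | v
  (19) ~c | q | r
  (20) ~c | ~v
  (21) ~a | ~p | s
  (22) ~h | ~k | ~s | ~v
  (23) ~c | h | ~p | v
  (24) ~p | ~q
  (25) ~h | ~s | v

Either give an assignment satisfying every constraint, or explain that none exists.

Set r = False.
Set a = False.
  then (a | ~c | r) forces c = False.
Set h = False.
Set k = True.
Set q = True.
  then (~p | ~q) forces p = False.
  then (a | p | v) forces v = True.
  then (a | p | ~s) forces s = False.
All clauses satisfied.

r=F, a=F, h=F, k=T, c=F, q=T, v=T, s=F, p=F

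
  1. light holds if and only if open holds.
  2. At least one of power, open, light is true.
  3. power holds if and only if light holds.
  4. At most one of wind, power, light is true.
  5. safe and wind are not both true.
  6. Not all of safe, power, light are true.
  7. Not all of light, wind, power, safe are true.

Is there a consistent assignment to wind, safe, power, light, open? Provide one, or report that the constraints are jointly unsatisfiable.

The formula is unsatisfiable.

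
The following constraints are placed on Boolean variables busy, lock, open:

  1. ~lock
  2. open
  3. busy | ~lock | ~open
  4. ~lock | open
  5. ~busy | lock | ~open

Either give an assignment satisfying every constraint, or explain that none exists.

busy = False, lock = False, open = True

Unit clause (~lock) forces lock = False.
Unit clause (open) forces open = True.
In (~busy | lock | ~open) only ~busy is left, so busy = False.
Check each clause:
  (~lock): ~lock holds.
  (open): open holds.
  (busy | ~lock | ~open): ~lock holds.
  (~lock | open): ~lock holds.
  (~busy | lock | ~open): ~busy holds.
All clauses satisfied.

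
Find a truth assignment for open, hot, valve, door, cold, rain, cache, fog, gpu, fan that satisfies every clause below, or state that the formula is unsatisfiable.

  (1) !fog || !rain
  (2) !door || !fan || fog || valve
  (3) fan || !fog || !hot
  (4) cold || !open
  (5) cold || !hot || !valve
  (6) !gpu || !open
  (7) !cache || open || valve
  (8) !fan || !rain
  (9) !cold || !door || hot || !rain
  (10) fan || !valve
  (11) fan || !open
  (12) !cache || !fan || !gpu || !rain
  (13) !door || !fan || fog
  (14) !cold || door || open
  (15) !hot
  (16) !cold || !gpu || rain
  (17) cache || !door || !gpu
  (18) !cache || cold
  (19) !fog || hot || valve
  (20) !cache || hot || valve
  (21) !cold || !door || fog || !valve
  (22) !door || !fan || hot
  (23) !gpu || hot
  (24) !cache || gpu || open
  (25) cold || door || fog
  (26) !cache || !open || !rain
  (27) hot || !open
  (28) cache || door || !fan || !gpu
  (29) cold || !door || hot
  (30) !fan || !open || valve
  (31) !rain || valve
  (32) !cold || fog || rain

open = False, hot = False, valve = True, door = False, cold = False, rain = False, cache = False, fog = True, gpu = False, fan = True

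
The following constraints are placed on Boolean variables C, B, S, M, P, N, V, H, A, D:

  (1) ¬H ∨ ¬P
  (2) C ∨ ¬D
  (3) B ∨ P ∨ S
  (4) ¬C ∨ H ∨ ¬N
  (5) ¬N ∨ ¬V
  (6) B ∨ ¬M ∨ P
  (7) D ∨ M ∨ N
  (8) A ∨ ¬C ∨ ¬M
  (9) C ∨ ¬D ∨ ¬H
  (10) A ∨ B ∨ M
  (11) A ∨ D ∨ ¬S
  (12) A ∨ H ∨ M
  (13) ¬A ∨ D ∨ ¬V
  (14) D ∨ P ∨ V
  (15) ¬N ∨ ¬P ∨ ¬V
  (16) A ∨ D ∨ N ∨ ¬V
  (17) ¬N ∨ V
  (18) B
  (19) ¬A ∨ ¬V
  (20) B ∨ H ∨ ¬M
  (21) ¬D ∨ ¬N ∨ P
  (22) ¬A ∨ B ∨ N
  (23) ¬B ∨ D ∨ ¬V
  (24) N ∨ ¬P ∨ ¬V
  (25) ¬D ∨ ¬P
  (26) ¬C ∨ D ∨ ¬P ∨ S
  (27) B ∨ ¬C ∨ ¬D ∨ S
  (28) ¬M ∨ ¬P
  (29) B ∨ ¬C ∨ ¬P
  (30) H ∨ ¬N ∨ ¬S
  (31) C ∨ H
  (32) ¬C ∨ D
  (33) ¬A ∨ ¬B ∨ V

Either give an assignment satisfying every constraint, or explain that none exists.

Unit clause (B) forces B = True.
Try C = False:
  (C ∨ ¬D) forces D = False.
  (¬B ∨ D ∨ ¬V) forces V = False.
  (D ∨ P ∨ V) forces P = True.
  (¬H ∨ ¬P) forces H = False.
  clause (C ∨ H) is falsified — backtrack.
So C = True.
  then (¬C ∨ D) forces D = True.
  then (¬D ∨ ¬P) forces P = False.
  then (¬D ∨ ¬N ∨ P) forces N = False.
Set S = True.
Set M = False.
Set V = True.
  then (¬A ∨ ¬V) forces A = False.
  then (A ∨ H ∨ M) forces H = True.
All clauses satisfied.

C = True, B = True, S = True, M = False, P = False, N = False, V = True, H = True, A = False, D = True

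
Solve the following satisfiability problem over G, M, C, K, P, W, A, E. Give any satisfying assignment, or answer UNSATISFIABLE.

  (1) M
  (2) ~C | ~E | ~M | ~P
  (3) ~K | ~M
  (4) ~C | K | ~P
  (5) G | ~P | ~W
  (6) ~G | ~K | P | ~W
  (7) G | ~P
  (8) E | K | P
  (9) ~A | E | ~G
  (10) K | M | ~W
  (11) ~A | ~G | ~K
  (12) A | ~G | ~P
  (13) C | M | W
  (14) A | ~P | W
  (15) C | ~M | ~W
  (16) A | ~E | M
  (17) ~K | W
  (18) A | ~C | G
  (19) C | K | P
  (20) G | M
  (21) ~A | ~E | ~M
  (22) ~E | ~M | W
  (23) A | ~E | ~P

G = True, M = True, C = True, K = False, P = False, W = True, A = False, E = True

Unit clause (M) forces M = True.
In (~K | ~M) only ~K is left, so K = False.
Set G = True.
Try C = False:
  (C | ~M | ~W) forces W = False.
  (C | K | P) forces P = True.
  (A | ~G | ~P) forces A = True.
  (~A | E | ~G) forces E = True.
  clause (~A | ~E | ~M) is falsified — backtrack.
So C = True.
  then (~C | K | ~P) forces P = False.
  then (E | K | P) forces E = True.
  then (~A | ~E | ~M) forces A = False.
  then (~E | ~M | W) forces W = True.
All clauses satisfied.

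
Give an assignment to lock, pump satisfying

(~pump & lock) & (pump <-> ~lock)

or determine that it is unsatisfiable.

lock: True; pump: False

  ~pump & lock = True
    ~pump = True
  pump <-> ~lock = True
    ~lock = False
Both conjuncts True, so the formula holds.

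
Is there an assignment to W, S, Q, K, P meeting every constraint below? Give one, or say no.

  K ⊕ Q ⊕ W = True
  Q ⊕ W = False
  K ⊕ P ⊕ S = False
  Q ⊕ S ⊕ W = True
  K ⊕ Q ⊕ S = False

W: False, S: True, Q: False, K: True, P: False

K ⊕ Q ⊕ W = T ⊕ F ⊕ F = True ✓
Q ⊕ W = F ⊕ F = False ✓
K ⊕ P ⊕ S = T ⊕ F ⊕ T = False ✓
Q ⊕ S ⊕ W = F ⊕ T ⊕ F = True ✓
K ⊕ Q ⊕ S = T ⊕ F ⊕ T = False ✓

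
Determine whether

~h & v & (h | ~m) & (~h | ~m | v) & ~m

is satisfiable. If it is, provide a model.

h = False, m = False, v = True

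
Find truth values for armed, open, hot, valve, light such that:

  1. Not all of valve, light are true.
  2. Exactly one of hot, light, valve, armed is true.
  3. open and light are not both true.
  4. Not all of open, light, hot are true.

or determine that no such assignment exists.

armed: False, open: True, hot: True, valve: False, light: False

  (1) {valve, light}: 0/2 true — not all ✓
  (2) {hot, light, valve, armed}: 1 true — exactly one ✓
  (3) open=T, light=F — not both ✓
  (4) {open, light, hot}: 2/3 true — not all ✓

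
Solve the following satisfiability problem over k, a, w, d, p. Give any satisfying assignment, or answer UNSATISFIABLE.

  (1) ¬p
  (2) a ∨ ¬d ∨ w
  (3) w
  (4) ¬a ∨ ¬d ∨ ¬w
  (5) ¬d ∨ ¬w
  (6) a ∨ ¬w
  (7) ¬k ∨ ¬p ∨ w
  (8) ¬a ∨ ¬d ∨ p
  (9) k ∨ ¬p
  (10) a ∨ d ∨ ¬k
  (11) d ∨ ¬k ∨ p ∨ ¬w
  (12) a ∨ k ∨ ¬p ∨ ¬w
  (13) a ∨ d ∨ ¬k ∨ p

k = False, a = True, w = True, d = False, p = False

Unit clause (¬p) forces p = False.
Unit clause (w) forces w = True.
In (¬d ∨ ¬w) only ¬d is left, so d = False.
In (a ∨ ¬w) only a is left, so a = True.
In (d ∨ ¬k ∨ p ∨ ¬w) only ¬k is left, so k = False.
All clauses satisfied.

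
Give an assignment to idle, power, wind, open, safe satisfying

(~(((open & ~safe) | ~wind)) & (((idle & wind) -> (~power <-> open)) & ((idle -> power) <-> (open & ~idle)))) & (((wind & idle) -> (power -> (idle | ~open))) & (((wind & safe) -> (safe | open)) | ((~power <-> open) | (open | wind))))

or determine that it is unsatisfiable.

idle=F, power=T, wind=T, open=T, safe=T

  ~(((open & ~safe) | ~wind)) & (((idle & wind) -> (~power <-> open)) & ((idle -> power) <-> (open & ~idle))) = True
    ~(((open & ~safe) | ~wind)) = True
      (open & ~safe) | ~wind = False
        open & ~safe = False
          ~safe = False
        ~wind = False
    ((idle & wind) -> (~power <-> open)) & ((idle -> power) <-> (open & ~idle)) = True
      (idle & wind) -> (~power <-> open) = True
        idle & wind = False
        ~power <-> open = False
          ~power = False
      (idle -> power) <-> (open & ~idle) = True
        idle -> power = True
        open & ~idle = True
          ~idle = True
  ((wind & idle) -> (power -> (idle | ~open))) & (((wind & safe) -> (safe | open)) | ((~power <-> open) | (open | wind))) = True
    (wind & idle) -> (power -> (idle | ~open)) = True
      wind & idle = False
      power -> (idle | ~open) = False
        idle | ~open = False
          ~open = False
    ((wind & safe) -> (safe | open)) | ((~power <-> open) | (open | wind)) = True
      (wind & safe) -> (safe | open) = True
        wind & safe = True
        safe | open = True
      (~power <-> open) | (open | wind) = True
        ~power <-> open = False
          ~power = False
        open | wind = True
Both conjuncts True, so the formula holds.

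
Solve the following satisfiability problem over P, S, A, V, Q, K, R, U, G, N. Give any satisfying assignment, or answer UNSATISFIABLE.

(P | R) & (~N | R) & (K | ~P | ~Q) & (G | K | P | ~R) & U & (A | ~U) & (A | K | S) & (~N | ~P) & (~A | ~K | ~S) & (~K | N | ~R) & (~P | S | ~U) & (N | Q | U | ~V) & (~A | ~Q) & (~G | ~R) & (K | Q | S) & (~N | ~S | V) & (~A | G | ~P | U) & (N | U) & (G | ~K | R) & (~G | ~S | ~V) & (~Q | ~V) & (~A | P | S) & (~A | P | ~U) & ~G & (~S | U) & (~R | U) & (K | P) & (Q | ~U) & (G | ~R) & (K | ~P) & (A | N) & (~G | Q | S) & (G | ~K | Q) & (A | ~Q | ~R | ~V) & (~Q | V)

Unsatisfiable

Case U = True:
  (A | ~U) forces A = True.
  (~A | ~Q) forces Q = False.
  Clause (Q | ~U) is falsified — contradiction.
Case U = False:
  Clause (U) is falsified — contradiction.
Both cases fail, so the formula is unsatisfiable.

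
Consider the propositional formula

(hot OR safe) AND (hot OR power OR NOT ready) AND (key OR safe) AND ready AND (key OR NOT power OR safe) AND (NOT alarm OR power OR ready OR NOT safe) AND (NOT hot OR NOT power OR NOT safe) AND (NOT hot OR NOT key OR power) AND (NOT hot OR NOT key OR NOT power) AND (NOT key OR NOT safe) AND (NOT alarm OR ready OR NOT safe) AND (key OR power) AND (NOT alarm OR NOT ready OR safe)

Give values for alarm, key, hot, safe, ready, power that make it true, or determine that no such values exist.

Unit clause (ready) forces ready = True.
Set alarm = False.
Try key = True:
  (NOT key OR NOT safe) forces safe = False.
  (hot OR safe) forces hot = True.
  (NOT hot OR NOT key OR power) forces power = True.
  clause (NOT hot OR NOT key OR NOT power) is falsified — backtrack.
So key = False.
  then (key OR safe) forces safe = True.
  then (key OR power) forces power = True.
  then (NOT hot OR NOT power OR NOT safe) forces hot = False.
All clauses satisfied.

alarm: False, key: False, hot: False, safe: True, ready: True, power: True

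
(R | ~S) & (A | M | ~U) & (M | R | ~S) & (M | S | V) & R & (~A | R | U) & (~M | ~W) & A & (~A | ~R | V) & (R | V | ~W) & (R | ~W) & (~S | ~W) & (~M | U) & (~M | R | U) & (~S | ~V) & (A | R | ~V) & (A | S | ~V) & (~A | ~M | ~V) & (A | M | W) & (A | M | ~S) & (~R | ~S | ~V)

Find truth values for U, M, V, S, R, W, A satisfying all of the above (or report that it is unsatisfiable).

U = True, M = False, V = True, S = False, R = True, W = True, A = True

Unit clause (R) forces R = True.
Unit clause (A) forces A = True.
In (~A | ~R | V) only V is left, so V = True.
In (~S | ~V) only ~S is left, so S = False.
In (~A | ~M | ~V) only ~M is left, so M = False.
Set U = True.
Set W = True.
All clauses satisfied.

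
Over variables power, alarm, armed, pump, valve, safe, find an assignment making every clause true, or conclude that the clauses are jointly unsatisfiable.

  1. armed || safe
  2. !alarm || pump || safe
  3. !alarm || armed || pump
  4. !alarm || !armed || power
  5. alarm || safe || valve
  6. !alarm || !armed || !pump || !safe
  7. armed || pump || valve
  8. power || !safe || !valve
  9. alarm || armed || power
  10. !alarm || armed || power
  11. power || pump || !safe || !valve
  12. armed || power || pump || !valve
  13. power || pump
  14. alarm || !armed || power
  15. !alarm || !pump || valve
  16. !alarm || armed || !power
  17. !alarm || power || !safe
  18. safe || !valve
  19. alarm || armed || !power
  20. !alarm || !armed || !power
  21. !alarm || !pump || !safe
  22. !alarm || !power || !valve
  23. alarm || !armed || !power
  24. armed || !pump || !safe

UNSATISFIABLE

Case armed = True:
  If alarm = True:
    (!alarm || !armed || power) forces power = True.
    clause (!alarm || !armed || !power) is falsified.
  If alarm = False:
    (alarm || !armed || power) forces power = True.
    clause (alarm || !armed || !power) is falsified.
  Every sub-case reaches a contradiction.
Case armed = False:
  (armed || safe) forces safe = True.
  (armed || !pump || !safe) forces pump = False.
  (!alarm || armed || pump) forces alarm = False.
  (armed || pump || valve) forces valve = True.
  (power || !safe || !valve) forces power = True.
  Clause (alarm || armed || !power) is falsified — contradiction.
Both cases fail, so the formula is unsatisfiable.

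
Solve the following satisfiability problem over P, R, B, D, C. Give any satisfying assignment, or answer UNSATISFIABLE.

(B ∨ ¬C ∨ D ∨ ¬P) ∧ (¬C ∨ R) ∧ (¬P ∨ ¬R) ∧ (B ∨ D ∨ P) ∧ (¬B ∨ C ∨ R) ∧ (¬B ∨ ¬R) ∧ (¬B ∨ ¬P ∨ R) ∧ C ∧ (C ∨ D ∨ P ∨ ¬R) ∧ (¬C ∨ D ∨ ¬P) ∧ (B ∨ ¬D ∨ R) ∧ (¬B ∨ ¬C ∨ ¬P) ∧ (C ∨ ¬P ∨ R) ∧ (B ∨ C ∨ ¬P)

Unit clause (C) forces C = True.
In (¬C ∨ R) only R is left, so R = True.
In (¬P ∨ ¬R) only ¬P is left, so P = False.
In (¬B ∨ ¬R) only ¬B is left, so B = False.
In (B ∨ D ∨ P) only D is left, so D = True.
All clauses satisfied.

P = False; R = True; B = False; D = True; C = True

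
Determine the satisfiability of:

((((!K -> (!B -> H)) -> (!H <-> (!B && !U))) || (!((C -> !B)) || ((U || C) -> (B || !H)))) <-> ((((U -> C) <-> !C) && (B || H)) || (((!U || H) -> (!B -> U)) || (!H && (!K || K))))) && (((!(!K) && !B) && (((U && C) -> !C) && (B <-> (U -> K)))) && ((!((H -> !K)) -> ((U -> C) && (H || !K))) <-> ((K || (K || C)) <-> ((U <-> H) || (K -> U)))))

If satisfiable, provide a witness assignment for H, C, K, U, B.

Unsatisfiable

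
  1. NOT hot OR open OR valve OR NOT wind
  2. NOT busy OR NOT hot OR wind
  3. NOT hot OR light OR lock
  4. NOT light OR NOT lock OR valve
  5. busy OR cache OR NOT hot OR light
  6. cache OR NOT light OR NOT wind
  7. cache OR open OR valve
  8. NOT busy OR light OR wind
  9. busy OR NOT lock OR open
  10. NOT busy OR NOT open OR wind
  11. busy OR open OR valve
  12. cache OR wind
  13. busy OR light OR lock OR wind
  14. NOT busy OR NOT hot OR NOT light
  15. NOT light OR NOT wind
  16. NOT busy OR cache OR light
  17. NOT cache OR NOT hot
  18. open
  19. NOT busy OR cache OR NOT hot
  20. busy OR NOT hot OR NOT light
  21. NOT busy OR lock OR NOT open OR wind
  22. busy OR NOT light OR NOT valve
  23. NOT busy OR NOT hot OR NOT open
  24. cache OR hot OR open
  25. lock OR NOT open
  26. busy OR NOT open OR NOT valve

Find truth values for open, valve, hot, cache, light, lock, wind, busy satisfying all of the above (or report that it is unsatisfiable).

Unit clause (open) forces open = True.
In (lock OR NOT open) only lock is left, so lock = True.
Set valve = False.
  then (NOT light OR NOT lock OR valve) forces light = False.
Try hot = True:
  (NOT cache OR NOT hot) forces cache = False.
  (busy OR cache OR NOT hot OR light) forces busy = True.
  clause (NOT busy OR cache OR light) is falsified — backtrack.
So hot = False.
Set cache = False.
  then (cache OR wind) forces wind = True.
  then (NOT busy OR cache OR light) forces busy = False.
All clauses satisfied.

open: True, valve: False, hot: False, cache: False, light: False, lock: True, wind: True, busy: False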